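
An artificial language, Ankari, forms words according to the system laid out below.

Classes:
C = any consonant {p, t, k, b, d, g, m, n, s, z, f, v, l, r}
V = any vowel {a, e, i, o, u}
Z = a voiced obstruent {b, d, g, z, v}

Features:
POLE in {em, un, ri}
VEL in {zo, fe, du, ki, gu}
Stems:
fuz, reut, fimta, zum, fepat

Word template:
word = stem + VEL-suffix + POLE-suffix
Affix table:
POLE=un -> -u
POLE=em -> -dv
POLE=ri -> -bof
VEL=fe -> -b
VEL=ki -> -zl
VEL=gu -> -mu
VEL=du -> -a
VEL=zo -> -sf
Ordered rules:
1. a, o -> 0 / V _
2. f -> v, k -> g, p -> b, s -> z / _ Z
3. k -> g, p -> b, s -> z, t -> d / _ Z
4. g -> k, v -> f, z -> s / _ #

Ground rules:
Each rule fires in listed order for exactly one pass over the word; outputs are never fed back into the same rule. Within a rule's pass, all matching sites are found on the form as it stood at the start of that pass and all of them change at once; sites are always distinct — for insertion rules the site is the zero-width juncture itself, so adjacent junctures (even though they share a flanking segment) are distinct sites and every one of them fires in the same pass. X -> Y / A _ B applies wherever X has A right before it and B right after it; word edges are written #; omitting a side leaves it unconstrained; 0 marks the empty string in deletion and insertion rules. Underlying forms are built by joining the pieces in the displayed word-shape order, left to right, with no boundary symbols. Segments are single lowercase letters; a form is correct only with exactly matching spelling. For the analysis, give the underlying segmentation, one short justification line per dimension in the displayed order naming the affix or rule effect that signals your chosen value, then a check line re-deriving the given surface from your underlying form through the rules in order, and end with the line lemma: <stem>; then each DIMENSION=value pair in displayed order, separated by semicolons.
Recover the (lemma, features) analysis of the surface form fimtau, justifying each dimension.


underlying: fimta-a-u
POLE=un - signalled by the affix -u
VEL=du - signalled by the affix -a
check: fimtaau -> fimtau -> fimtau -> fimtau -> fimtau
lemma: fimta; POLE=un; VEL=du


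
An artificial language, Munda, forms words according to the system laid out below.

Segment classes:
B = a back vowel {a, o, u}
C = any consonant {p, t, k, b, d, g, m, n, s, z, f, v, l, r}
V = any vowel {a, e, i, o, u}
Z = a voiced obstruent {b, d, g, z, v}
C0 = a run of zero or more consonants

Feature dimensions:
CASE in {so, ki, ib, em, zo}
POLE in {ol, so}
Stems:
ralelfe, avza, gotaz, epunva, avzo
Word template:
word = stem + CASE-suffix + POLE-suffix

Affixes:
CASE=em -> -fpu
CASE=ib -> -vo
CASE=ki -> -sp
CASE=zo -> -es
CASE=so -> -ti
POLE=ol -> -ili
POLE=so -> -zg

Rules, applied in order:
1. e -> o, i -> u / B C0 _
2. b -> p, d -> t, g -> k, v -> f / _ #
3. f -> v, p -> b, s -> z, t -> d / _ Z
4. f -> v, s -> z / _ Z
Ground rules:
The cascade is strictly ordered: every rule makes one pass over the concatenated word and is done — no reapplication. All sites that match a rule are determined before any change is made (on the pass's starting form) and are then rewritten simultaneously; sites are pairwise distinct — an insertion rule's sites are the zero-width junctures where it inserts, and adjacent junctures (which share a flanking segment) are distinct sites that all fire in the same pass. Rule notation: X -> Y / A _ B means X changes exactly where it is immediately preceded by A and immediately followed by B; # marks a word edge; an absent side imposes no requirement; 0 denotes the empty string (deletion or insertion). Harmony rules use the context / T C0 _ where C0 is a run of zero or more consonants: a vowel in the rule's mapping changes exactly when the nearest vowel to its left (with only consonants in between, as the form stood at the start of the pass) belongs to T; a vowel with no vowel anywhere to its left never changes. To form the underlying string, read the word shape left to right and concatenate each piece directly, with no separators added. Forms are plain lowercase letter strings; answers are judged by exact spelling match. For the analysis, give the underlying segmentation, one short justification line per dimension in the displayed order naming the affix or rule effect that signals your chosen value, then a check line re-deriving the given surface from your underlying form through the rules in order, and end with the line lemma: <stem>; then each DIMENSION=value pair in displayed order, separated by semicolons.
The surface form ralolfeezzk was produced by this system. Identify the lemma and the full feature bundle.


underlying: ralelfe-es-zg
CASE=zo - signalled by the affix -es
POLE=so - signalled by the affix -zg
check: ralelfeeszg -> ralolfeeszg -> ralolfeeszk -> ralolfeezzk -> ralolfeezzk
lemma: ralelfe; CASE=zo; POLE=so


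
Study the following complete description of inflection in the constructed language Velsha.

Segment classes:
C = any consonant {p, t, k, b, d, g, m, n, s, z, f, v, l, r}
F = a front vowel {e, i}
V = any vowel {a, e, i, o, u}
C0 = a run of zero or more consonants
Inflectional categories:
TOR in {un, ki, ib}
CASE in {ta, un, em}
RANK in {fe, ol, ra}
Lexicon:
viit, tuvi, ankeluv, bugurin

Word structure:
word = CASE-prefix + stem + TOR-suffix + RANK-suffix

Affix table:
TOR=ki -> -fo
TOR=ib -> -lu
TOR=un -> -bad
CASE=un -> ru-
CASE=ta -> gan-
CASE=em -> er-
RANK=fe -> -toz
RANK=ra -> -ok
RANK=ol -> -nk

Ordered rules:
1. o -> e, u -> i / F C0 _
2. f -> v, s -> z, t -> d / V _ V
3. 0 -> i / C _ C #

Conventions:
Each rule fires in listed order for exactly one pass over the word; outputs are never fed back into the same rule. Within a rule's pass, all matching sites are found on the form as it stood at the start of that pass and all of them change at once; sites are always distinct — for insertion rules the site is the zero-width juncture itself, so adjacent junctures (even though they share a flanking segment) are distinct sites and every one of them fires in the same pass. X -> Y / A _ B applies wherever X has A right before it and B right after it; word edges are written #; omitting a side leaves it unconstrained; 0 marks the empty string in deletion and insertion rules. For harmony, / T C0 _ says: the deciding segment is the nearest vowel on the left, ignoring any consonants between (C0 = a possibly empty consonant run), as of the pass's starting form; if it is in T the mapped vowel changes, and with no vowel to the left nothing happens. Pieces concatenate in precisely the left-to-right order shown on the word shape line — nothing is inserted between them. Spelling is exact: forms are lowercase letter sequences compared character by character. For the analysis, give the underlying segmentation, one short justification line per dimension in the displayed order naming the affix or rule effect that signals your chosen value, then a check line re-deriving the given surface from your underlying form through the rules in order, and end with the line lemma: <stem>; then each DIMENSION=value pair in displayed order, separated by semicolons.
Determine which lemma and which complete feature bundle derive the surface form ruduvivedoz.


underlying: ru-tuvi-fo-toz
TOR=ki - signalled by the affix -fo
CASE=un - signalled by the affix ru-
RANK=fe - signalled by the affix -toz
check: rutuvifotoz -> rutuvifetoz -> ruduvivedoz -> ruduvivedoz
lemma: tuvi; TOR=ki; CASE=un; RANK=fe


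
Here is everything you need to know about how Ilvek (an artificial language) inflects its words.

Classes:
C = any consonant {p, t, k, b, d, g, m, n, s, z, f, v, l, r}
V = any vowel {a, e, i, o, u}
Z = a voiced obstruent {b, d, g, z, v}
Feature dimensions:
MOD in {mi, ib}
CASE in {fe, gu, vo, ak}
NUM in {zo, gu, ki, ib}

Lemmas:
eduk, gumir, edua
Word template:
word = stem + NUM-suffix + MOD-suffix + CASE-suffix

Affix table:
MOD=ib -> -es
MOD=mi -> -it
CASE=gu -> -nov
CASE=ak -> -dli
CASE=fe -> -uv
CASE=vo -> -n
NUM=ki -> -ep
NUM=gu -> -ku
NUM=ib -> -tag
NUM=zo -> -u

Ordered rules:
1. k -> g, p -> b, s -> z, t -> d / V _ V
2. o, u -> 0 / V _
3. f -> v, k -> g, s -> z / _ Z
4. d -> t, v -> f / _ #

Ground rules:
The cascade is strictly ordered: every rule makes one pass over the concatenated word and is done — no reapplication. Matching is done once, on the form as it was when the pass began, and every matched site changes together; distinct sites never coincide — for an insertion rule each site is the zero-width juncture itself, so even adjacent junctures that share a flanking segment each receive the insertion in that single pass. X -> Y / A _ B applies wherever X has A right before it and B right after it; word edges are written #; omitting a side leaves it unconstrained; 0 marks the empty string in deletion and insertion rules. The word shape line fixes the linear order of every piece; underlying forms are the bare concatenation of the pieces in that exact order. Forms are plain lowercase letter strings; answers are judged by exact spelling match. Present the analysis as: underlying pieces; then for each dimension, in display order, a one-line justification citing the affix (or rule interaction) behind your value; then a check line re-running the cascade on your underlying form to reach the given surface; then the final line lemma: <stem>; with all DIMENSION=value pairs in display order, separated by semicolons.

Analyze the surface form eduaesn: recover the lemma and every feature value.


underlying: edua-u-es-n
MOD=ib - signalled by the affix -es
CASE=vo - signalled by the affix -n
NUM=zo - signalled by the affix -u
check: eduauesn -> eduauesn -> eduaesn -> eduaesn -> eduaesn
lemma: edua; MOD=ib; CASE=vo; NUM=zo


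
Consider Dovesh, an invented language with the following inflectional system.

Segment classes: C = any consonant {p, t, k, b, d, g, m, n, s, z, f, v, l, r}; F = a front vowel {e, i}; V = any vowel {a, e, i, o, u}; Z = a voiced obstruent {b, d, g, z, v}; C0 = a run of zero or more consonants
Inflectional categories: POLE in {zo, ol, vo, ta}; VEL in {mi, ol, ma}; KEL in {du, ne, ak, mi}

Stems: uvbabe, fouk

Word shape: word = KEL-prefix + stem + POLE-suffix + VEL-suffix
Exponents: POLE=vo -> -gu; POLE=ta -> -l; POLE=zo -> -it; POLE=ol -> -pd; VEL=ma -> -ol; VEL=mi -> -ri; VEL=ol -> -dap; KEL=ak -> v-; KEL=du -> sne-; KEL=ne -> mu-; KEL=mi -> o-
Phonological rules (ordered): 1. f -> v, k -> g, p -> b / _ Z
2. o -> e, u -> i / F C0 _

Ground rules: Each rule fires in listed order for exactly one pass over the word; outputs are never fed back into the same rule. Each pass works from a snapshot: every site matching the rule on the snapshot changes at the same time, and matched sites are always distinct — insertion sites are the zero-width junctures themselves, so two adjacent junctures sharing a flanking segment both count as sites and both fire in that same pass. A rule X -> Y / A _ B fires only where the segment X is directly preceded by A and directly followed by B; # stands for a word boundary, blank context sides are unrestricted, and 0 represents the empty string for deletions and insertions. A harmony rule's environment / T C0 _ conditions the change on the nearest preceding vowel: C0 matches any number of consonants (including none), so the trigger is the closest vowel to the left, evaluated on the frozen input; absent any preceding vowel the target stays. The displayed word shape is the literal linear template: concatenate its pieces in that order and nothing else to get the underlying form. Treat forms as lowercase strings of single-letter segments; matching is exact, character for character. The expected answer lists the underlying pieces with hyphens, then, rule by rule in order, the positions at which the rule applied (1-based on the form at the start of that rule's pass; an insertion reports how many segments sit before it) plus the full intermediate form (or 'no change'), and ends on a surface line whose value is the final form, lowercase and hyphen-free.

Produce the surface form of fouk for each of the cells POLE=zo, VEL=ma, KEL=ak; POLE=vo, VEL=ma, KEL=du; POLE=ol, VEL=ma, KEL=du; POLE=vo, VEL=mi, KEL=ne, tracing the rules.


cell POLE=zo, VEL=ma, KEL=ak:
underlying: v-fouk-it-ol
1. f -> v, k -> g, p -> b / _ Z: no change
2. o -> e, u -> i / F C0 _: fires at position(s) 8: vfoukitel
surface: vfoukitel

cell POLE=vo, VEL=ma, KEL=du:
underlying: sne-fouk-gu-ol
1. f -> v, k -> g, p -> b / _ Z: fires at position(s) 7: snefougguol
2. o -> e, u -> i / F C0 _: fires at position(s) 5: snefeugguol
surface: snefeugguol

cell POLE=ol, VEL=ma, KEL=du:
underlying: sne-fouk-pd-ol
1. f -> v, k -> g, p -> b / _ Z: fires at position(s) 8: snefoukbdol
2. o -> e, u -> i / F C0 _: fires at position(s) 5: snefeukbdol
surface: snefeukbdol

cell POLE=vo, VEL=mi, KEL=ne:
underlying: mu-fouk-gu-ri
1. f -> v, k -> g, p -> b / _ Z: fires at position(s) 6: mufougguri
2. o -> e, u -> i / F C0 _: no change
surface: mufougguri


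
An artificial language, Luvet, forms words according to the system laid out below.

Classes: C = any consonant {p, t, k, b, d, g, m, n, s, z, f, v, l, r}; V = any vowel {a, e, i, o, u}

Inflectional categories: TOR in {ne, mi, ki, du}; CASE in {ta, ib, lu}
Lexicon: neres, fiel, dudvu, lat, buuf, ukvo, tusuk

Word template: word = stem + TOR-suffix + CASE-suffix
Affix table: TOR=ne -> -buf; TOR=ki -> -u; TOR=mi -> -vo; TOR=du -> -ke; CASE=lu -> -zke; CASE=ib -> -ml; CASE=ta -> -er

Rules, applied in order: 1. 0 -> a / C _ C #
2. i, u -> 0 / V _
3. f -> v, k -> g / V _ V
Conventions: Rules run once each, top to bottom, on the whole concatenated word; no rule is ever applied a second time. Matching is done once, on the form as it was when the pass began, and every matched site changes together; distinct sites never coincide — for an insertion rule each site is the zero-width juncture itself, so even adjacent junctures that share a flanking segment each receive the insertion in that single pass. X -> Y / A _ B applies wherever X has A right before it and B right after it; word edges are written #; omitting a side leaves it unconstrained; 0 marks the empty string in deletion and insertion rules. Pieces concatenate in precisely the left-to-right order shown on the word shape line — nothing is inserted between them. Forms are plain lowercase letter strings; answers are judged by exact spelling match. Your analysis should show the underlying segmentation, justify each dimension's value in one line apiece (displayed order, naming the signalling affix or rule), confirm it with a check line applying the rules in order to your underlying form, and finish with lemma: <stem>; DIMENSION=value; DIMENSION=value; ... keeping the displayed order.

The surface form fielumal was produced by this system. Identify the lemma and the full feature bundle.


underlying: fiel-u-ml
TOR=ki - signalled by the affix -u
CASE=ib - signalled by the affix -ml
check: fieluml -> fielumal -> fielumal -> fielumal
lemma: fiel; TOR=ki; CASE=ib


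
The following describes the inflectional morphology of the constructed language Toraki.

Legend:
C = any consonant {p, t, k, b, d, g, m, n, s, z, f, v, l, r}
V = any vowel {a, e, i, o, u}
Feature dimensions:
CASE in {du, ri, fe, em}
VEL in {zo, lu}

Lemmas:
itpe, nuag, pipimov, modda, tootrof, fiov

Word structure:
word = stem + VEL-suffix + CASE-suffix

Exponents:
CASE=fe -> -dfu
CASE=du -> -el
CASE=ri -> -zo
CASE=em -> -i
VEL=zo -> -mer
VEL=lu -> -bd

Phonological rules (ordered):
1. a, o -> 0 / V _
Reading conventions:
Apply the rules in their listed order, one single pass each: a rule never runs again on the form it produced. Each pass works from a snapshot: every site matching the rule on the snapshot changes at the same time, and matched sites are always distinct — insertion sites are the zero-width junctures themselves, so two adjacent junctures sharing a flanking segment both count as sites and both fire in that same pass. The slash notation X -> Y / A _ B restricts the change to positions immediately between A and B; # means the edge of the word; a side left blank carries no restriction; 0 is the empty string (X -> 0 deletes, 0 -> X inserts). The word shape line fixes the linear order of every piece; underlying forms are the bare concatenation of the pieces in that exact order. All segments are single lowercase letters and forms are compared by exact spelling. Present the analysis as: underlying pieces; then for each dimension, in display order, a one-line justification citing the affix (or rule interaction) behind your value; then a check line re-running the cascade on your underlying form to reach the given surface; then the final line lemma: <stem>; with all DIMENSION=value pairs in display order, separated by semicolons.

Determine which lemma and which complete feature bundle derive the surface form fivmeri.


underlying: fiov-mer-i
CASE=em - signalled by the affix -i
VEL=zo - signalled by the affix -mer
check: fiovmeri -> fivmeri
lemma: fiov; CASE=em; VEL=zo


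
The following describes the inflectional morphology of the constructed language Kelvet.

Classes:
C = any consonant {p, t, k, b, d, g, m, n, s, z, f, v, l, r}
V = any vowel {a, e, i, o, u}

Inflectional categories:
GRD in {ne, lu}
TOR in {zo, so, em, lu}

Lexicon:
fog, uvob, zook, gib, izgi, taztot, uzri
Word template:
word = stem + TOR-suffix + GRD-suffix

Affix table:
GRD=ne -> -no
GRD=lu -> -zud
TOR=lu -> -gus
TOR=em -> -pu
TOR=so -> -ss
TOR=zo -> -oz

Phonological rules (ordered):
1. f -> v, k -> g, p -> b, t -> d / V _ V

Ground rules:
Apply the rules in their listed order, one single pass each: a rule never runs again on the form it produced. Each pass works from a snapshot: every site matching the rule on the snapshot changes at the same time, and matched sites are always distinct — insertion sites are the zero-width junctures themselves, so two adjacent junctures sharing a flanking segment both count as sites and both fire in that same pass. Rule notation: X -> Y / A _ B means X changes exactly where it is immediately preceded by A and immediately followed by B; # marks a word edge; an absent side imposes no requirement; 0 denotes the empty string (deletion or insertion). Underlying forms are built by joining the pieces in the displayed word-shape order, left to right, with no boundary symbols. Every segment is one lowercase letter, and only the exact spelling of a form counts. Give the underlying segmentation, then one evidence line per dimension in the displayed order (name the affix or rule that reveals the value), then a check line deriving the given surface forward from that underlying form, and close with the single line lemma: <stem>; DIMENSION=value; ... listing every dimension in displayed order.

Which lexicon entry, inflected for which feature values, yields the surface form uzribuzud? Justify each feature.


underlying: uzri-pu-zud
GRD=lu - signalled by the affix -zud
TOR=em - signalled by the affix -pu
check: uzripuzud -> uzribuzud
lemma: uzri; GRD=lu; TOR=em


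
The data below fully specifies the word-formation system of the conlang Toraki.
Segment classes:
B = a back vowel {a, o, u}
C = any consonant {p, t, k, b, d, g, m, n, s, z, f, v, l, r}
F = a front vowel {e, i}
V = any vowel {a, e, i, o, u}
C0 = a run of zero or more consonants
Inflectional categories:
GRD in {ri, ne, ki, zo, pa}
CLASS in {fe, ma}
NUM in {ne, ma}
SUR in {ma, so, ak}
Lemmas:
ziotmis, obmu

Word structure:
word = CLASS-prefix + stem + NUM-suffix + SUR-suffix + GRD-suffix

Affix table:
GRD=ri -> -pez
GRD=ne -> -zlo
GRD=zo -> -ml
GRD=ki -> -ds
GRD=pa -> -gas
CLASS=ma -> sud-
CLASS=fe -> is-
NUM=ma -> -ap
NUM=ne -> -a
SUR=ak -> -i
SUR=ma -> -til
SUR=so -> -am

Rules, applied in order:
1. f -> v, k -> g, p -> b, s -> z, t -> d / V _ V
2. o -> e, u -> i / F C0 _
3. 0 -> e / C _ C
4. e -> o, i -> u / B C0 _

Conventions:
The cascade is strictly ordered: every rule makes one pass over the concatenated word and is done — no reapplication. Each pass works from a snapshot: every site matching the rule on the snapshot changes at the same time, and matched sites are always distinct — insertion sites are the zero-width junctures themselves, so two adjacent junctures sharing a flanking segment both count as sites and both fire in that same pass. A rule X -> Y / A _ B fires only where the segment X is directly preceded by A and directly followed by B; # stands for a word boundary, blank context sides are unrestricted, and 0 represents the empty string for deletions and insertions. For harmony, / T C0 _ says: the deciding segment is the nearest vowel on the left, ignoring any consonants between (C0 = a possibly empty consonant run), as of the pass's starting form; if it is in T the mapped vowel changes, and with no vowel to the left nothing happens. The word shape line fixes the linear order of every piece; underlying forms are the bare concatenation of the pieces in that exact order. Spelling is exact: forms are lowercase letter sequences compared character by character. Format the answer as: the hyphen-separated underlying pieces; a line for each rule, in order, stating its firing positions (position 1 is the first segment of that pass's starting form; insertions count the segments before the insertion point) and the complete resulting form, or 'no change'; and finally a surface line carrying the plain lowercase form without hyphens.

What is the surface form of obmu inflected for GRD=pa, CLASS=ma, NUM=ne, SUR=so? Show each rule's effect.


underlying: sud-obmu-a-am-gas
1. f -> v, k -> g, p -> b, s -> z, t -> d / V _ V: no change
2. o -> e, u -> i / F C0 _: no change
3. 0 -> e / C _ C: inserts after position(s) 5, 10: sudobemuaamegas
4. e -> o, i -> u / B C0 _: fires at position(s) 6, 12: sudobomuaamogas
surface: sudobomuaamogas


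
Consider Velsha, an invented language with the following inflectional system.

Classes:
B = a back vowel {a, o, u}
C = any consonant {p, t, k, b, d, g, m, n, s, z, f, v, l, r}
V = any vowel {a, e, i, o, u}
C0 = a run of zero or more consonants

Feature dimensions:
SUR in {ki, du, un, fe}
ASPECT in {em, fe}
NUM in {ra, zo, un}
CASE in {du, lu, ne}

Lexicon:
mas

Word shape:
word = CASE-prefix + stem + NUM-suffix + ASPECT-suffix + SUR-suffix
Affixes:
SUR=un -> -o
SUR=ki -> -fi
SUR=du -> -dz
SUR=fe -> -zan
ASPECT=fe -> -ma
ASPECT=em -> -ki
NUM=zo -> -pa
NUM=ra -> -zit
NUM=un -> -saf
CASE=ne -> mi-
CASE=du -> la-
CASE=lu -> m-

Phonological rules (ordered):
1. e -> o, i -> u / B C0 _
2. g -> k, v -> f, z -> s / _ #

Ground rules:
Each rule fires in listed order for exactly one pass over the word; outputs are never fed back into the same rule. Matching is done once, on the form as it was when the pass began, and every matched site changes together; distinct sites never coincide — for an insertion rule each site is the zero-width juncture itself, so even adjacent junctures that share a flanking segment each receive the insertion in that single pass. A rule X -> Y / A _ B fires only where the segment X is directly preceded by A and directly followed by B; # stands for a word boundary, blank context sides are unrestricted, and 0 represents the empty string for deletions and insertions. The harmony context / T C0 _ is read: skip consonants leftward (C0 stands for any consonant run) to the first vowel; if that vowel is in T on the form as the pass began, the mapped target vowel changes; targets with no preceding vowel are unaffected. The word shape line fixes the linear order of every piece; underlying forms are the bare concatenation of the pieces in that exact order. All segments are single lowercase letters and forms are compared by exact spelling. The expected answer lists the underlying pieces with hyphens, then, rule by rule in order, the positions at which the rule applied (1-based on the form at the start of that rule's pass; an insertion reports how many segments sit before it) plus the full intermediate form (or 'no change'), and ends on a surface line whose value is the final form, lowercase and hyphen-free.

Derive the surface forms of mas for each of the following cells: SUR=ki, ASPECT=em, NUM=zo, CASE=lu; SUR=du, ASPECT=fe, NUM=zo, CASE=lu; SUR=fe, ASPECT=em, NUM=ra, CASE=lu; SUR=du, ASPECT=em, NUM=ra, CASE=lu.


cell SUR=ki, ASPECT=em, NUM=zo, CASE=lu:
underlying: m-mas-pa-ki-fi
1. e -> o, i -> u / B C0 _: fires at position(s) 8: mmaspakufi
2. g -> k, v -> f, z -> s / _ #: no change
surface: mmaspakufi

cell SUR=du, ASPECT=fe, NUM=zo, CASE=lu:
underlying: m-mas-pa-ma-dz
1. e -> o, i -> u / B C0 _: no change
2. g -> k, v -> f, z -> s / _ #: fires at position(s) 10: mmaspamads
surface: mmaspamads

cell SUR=fe, ASPECT=em, NUM=ra, CASE=lu:
underlying: m-mas-zit-ki-zan
1. e -> o, i -> u / B C0 _: fires at position(s) 6: mmaszutkizan
2. g -> k, v -> f, z -> s / _ #: no change
surface: mmaszutkizan

cell SUR=du, ASPECT=em, NUM=ra, CASE=lu:
underlying: m-mas-zit-ki-dz
1. e -> o, i -> u / B C0 _: fires at position(s) 6: mmaszutkidz
2. g -> k, v -> f, z -> s / _ #: fires at position(s) 11: mmaszutkids
surface: mmaszutkids


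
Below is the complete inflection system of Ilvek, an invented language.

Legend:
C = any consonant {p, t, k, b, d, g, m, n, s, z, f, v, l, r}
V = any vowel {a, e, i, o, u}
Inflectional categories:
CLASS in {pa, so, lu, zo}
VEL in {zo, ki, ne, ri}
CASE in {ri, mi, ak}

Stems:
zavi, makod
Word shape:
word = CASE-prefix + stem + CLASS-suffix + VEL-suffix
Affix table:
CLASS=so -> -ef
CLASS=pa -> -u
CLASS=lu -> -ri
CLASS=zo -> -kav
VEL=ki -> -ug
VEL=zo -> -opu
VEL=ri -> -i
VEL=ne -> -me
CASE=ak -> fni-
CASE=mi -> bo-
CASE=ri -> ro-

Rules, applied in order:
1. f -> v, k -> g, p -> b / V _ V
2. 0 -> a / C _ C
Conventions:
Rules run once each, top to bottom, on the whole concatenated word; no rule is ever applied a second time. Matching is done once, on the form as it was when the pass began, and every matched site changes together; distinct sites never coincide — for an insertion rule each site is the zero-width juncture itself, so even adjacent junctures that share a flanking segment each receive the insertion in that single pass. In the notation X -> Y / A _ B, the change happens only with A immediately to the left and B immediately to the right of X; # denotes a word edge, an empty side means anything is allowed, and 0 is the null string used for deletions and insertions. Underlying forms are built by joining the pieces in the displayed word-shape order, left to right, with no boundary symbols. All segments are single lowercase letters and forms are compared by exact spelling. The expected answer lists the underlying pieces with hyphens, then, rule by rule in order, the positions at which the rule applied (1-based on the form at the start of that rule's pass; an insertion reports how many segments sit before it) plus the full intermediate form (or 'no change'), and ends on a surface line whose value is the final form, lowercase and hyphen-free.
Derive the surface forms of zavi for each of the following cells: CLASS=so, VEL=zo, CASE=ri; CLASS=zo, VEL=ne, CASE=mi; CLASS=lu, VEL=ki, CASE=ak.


cell CLASS=so, VEL=zo, CASE=ri:
underlying: ro-zavi-ef-opu
1. f -> v, k -> g, p -> b / V _ V: fires at position(s) 8, 10: rozavievobu
2. 0 -> a / C _ C: no change
surface: rozavievobu

cell CLASS=zo, VEL=ne, CASE=mi:
underlying: bo-zavi-kav-me
1. f -> v, k -> g, p -> b / V _ V: fires at position(s) 7: bozavigavme
2. 0 -> a / C _ C: inserts after position(s) 9: bozavigavame
surface: bozavigavame

cell CLASS=lu, VEL=ki, CASE=ak:
underlying: fni-zavi-ri-ug
1. f -> v, k -> g, p -> b / V _ V: no change
2. 0 -> a / C _ C: inserts after position(s) 1: fanizaviriug
surface: fanizaviriug


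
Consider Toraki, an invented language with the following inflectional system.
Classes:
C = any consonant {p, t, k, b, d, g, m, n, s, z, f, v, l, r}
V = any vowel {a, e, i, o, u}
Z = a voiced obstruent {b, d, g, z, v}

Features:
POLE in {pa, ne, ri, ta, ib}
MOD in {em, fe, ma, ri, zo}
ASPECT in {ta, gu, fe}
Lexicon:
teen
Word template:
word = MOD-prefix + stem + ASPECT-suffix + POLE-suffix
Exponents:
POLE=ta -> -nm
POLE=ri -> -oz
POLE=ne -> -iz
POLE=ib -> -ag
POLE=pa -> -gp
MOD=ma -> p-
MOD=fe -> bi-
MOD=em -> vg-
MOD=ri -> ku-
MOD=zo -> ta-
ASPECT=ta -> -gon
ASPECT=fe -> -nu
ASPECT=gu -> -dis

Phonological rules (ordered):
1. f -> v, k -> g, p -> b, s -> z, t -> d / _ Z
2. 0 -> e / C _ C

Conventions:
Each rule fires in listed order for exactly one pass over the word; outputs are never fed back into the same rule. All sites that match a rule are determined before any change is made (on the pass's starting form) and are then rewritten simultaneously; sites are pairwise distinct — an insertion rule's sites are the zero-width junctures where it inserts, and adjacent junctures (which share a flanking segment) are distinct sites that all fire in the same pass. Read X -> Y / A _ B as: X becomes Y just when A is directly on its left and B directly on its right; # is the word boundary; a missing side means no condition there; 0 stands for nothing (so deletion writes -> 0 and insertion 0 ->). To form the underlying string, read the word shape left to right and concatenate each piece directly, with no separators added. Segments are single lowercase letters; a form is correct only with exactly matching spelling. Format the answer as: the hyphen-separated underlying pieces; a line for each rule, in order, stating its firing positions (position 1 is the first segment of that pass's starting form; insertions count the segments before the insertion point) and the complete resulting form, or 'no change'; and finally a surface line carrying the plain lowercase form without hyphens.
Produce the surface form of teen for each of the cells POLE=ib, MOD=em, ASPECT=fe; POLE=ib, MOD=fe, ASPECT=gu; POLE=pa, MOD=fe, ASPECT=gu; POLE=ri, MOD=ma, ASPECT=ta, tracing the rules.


cell POLE=ib, MOD=em, ASPECT=fe:
underlying: vg-teen-nu-ag
1. f -> v, k -> g, p -> b, s -> z, t -> d / _ Z: no change
2. 0 -> e / C _ C: inserts after position(s) 1, 2, 6: vegeteenenuag
surface: vegeteenenuag

cell POLE=ib, MOD=fe, ASPECT=gu:
underlying: bi-teen-dis-ag
1. f -> v, k -> g, p -> b, s -> z, t -> d / _ Z: no change
2. 0 -> e / C _ C: inserts after position(s) 6: biteenedisag
surface: biteenedisag

cell POLE=pa, MOD=fe, ASPECT=gu:
underlying: bi-teen-dis-gp
1. f -> v, k -> g, p -> b, s -> z, t -> d / _ Z: fires at position(s) 9: biteendizgp
2. 0 -> e / C _ C: inserts after position(s) 6, 9, 10: biteenedizegep
surface: biteenedizegep

cell POLE=ri, MOD=ma, ASPECT=ta:
underlying: p-teen-gon-oz
1. f -> v, k -> g, p -> b, s -> z, t -> d / _ Z: no change
2. 0 -> e / C _ C: inserts after position(s) 1, 5: peteenegonoz
surface: peteenegonoz


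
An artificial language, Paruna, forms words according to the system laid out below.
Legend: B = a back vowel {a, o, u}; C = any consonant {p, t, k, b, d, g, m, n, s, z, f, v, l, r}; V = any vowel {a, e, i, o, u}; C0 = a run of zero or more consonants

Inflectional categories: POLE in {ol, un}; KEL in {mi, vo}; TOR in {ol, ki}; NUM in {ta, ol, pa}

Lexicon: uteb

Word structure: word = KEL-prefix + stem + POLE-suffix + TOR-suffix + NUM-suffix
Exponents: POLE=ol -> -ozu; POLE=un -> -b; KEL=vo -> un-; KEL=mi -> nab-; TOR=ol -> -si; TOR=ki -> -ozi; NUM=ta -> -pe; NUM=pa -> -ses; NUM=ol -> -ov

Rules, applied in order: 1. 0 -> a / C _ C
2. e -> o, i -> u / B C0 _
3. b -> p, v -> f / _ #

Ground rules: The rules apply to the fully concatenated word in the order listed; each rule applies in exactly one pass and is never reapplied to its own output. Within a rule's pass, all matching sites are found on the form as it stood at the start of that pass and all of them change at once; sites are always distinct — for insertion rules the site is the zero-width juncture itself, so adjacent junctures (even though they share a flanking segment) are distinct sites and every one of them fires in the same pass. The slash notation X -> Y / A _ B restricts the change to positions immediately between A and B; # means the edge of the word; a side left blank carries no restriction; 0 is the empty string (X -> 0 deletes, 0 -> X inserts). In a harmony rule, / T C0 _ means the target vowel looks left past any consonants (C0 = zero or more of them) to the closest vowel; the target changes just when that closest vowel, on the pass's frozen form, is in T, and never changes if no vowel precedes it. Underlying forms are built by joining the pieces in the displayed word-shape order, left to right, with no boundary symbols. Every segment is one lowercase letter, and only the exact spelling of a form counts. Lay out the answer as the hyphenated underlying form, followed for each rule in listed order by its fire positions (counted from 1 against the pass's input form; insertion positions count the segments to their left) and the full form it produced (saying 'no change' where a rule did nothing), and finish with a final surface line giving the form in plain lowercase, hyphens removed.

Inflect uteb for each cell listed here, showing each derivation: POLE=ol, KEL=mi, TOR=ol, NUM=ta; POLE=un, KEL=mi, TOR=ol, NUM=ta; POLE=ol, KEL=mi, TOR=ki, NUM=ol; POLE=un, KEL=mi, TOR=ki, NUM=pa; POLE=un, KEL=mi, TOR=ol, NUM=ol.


cell POLE=ol, KEL=mi, TOR=ol, NUM=ta:
underlying: nab-uteb-ozu-si-pe
1. 0 -> a / C _ C: no change
2. e -> o, i -> u / B C0 _: fires at position(s) 6, 12: nabutobozusupe
3. b -> p, v -> f / _ #: no change
surface: nabutobozusupe

cell POLE=un, KEL=mi, TOR=ol, NUM=ta:
underlying: nab-uteb-b-si-pe
1. 0 -> a / C _ C: inserts after position(s) 7, 8: nabutebabasipe
2. e -> o, i -> u / B C0 _: fires at position(s) 6, 12: nabutobabasupe
3. b -> p, v -> f / _ #: no change
surface: nabutobabasupe

cell POLE=ol, KEL=mi, TOR=ki, NUM=ol:
underlying: nab-uteb-ozu-ozi-ov
1. 0 -> a / C _ C: no change
2. e -> o, i -> u / B C0 _: fires at position(s) 6, 13: nabutobozuozuov
3. b -> p, v -> f / _ #: fires at position(s) 15: nabutobozuozuof
surface: nabutobozuozuof

cell POLE=un, KEL=mi, TOR=ki, NUM=pa:
underlying: nab-uteb-b-ozi-ses
1. 0 -> a / C _ C: inserts after position(s) 7: nabutebabozises
2. e -> o, i -> u / B C0 _: fires at position(s) 6, 12: nabutobabozuses
3. b -> p, v -> f / _ #: no change
surface: nabutobabozuses

cell POLE=un, KEL=mi, TOR=ol, NUM=ol:
underlying: nab-uteb-b-si-ov
1. 0 -> a / C _ C: inserts after position(s) 7, 8: nabutebabasiov
2. e -> o, i -> u / B C0 _: fires at position(s) 6, 12: nabutobabasuov
3. b -> p, v -> f / _ #: fires at position(s) 14: nabutobabasuof
surface: nabutobabasuof


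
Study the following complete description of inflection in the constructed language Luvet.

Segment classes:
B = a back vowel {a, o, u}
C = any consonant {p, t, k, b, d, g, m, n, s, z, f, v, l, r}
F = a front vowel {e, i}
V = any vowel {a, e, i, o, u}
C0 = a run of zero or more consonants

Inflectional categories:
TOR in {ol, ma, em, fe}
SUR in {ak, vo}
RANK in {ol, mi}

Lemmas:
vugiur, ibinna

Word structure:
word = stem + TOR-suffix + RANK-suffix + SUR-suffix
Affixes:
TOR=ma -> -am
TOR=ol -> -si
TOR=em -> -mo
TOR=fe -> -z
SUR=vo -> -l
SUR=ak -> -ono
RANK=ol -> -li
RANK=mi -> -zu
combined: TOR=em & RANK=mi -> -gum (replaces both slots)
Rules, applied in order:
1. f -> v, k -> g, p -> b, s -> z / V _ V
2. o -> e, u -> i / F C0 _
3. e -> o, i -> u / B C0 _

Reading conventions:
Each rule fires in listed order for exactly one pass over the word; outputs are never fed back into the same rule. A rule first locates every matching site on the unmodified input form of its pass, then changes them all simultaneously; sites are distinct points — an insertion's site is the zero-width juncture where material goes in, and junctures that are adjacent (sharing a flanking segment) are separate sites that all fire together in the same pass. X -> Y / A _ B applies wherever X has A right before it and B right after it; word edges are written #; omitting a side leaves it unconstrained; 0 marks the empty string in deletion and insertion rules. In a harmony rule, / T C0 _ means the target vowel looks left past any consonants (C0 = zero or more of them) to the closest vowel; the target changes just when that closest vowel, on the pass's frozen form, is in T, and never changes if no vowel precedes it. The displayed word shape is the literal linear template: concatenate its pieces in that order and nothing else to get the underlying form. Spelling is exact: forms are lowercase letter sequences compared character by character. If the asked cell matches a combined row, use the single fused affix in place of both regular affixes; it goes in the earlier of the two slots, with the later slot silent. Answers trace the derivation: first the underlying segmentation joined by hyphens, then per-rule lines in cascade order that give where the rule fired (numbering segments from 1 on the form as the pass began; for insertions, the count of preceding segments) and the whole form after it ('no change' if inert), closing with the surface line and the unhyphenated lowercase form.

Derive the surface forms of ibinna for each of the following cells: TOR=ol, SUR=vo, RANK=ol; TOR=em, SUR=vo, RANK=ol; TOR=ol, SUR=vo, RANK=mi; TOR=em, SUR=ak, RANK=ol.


cell TOR=ol, SUR=vo, RANK=ol:
underlying: ibinna-si-li-l
1. f -> v, k -> g, p -> b, s -> z / V _ V: fires at position(s) 7: ibinnazilil
2. o -> e, u -> i / F C0 _: no change
3. e -> o, i -> u / B C0 _: fires at position(s) 8: ibinnazulil
surface: ibinnazulil

cell TOR=em, SUR=vo, RANK=ol:
underlying: ibinna-mo-li-l
1. f -> v, k -> g, p -> b, s -> z / V _ V: no change
2. o -> e, u -> i / F C0 _: no change
3. e -> o, i -> u / B C0 _: fires at position(s) 10: ibinnamolul
surface: ibinnamolul

cell TOR=ol, SUR=vo, RANK=mi:
underlying: ibinna-si-zu-l
1. f -> v, k -> g, p -> b, s -> z / V _ V: fires at position(s) 7: ibinnazizul
2. o -> e, u -> i / F C0 _: fires at position(s) 10: ibinnazizil
3. e -> o, i -> u / B C0 _: fires at position(s) 8: ibinnazuzil
surface: ibinnazuzil

cell TOR=em, SUR=ak, RANK=ol:
underlying: ibinna-mo-li-ono
1. f -> v, k -> g, p -> b, s -> z / V _ V: no change
2. o -> e, u -> i / F C0 _: fires at position(s) 11: ibinnamolieno
3. e -> o, i -> u / B C0 _: fires at position(s) 10: ibinnamolueno
surface: ibinnamolueno


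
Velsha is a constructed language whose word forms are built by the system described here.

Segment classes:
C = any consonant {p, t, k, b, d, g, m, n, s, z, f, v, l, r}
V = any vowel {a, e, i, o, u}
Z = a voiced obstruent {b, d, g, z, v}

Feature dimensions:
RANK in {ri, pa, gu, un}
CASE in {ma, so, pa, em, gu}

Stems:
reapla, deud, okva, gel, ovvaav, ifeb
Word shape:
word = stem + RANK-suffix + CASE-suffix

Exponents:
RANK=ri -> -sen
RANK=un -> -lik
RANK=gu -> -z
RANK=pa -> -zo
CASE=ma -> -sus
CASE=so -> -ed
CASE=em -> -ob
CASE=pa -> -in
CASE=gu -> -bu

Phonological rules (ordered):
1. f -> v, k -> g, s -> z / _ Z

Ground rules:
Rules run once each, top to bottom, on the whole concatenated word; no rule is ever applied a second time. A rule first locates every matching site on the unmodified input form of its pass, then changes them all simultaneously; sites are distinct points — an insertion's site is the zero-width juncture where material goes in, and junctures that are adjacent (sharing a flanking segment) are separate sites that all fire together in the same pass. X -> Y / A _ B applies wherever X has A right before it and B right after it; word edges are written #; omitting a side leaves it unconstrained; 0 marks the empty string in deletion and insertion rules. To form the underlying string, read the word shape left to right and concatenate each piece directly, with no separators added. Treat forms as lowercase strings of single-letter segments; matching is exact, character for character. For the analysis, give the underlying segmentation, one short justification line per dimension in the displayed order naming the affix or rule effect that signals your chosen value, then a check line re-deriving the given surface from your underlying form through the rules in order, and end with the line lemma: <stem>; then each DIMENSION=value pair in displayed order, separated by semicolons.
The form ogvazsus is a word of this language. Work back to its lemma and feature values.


underlying: okva-z-sus
RANK=gu - signalled by the affix -z
CASE=ma - signalled by the affix -sus
check: okvazsus -> ogvazsus
lemma: okva; RANK=gu; CASE=ma


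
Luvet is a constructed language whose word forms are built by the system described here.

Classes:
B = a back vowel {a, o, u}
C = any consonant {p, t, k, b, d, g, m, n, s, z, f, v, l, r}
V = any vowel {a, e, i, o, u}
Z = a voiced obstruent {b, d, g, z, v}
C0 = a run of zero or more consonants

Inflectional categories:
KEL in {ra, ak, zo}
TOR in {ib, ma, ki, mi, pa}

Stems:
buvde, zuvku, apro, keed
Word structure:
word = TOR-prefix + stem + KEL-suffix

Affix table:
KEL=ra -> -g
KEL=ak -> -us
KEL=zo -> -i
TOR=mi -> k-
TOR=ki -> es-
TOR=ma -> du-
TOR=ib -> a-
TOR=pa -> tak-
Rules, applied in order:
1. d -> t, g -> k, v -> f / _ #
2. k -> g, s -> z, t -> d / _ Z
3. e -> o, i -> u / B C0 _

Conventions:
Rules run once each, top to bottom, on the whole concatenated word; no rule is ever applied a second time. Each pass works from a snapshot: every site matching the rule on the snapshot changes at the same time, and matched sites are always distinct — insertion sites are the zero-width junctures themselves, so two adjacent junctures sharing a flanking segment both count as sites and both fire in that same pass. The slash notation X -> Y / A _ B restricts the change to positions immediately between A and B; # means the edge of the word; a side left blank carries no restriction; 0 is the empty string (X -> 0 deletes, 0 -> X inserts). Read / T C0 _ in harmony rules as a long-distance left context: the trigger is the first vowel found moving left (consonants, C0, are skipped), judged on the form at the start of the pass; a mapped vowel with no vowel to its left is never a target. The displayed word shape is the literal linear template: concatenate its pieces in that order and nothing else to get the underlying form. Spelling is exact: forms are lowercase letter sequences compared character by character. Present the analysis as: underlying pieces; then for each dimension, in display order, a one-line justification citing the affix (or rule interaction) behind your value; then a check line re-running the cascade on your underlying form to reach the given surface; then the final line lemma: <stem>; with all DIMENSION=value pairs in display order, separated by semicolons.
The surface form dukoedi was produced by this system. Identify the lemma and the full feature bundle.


underlying: du-keed-i
KEL=zo - signalled by the affix -i
TOR=ma - signalled by the affix du-
check: dukeedi -> dukeedi -> dukeedi -> dukoedi
lemma: keed; KEL=zo; TOR=ma
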